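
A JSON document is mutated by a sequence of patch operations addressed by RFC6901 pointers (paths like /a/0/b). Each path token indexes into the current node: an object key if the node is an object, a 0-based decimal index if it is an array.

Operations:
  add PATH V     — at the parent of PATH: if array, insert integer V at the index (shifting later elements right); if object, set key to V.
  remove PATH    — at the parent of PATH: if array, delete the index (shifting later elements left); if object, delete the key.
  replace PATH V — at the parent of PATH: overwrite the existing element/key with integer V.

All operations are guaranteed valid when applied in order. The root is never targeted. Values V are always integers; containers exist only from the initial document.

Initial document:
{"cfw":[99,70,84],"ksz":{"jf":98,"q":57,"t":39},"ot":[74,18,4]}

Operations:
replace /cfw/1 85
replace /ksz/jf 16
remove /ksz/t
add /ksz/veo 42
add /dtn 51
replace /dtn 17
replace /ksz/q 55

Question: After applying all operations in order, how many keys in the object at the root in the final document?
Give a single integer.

Answer: 4

Derivation:
After op 1 (replace /cfw/1 85): {"cfw":[99,85,84],"ksz":{"jf":98,"q":57,"t":39},"ot":[74,18,4]}
After op 2 (replace /ksz/jf 16): {"cfw":[99,85,84],"ksz":{"jf":16,"q":57,"t":39},"ot":[74,18,4]}
After op 3 (remove /ksz/t): {"cfw":[99,85,84],"ksz":{"jf":16,"q":57},"ot":[74,18,4]}
After op 4 (add /ksz/veo 42): {"cfw":[99,85,84],"ksz":{"jf":16,"q":57,"veo":42},"ot":[74,18,4]}
After op 5 (add /dtn 51): {"cfw":[99,85,84],"dtn":51,"ksz":{"jf":16,"q":57,"veo":42},"ot":[74,18,4]}
After op 6 (replace /dtn 17): {"cfw":[99,85,84],"dtn":17,"ksz":{"jf":16,"q":57,"veo":42},"ot":[74,18,4]}
After op 7 (replace /ksz/q 55): {"cfw":[99,85,84],"dtn":17,"ksz":{"jf":16,"q":55,"veo":42},"ot":[74,18,4]}
Size at the root: 4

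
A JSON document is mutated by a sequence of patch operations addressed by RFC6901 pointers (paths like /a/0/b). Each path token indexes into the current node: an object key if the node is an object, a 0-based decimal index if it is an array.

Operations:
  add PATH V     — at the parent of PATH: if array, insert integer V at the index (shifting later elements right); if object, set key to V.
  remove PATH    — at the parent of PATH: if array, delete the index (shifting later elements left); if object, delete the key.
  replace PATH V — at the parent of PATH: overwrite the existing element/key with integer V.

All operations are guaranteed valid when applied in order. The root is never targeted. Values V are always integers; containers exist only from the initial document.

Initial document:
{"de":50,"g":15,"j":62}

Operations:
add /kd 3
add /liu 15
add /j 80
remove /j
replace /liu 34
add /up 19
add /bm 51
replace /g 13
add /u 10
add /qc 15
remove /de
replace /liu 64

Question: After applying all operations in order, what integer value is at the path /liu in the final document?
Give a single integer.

After op 1 (add /kd 3): {"de":50,"g":15,"j":62,"kd":3}
After op 2 (add /liu 15): {"de":50,"g":15,"j":62,"kd":3,"liu":15}
After op 3 (add /j 80): {"de":50,"g":15,"j":80,"kd":3,"liu":15}
After op 4 (remove /j): {"de":50,"g":15,"kd":3,"liu":15}
After op 5 (replace /liu 34): {"de":50,"g":15,"kd":3,"liu":34}
After op 6 (add /up 19): {"de":50,"g":15,"kd":3,"liu":34,"up":19}
After op 7 (add /bm 51): {"bm":51,"de":50,"g":15,"kd":3,"liu":34,"up":19}
After op 8 (replace /g 13): {"bm":51,"de":50,"g":13,"kd":3,"liu":34,"up":19}
After op 9 (add /u 10): {"bm":51,"de":50,"g":13,"kd":3,"liu":34,"u":10,"up":19}
After op 10 (add /qc 15): {"bm":51,"de":50,"g":13,"kd":3,"liu":34,"qc":15,"u":10,"up":19}
After op 11 (remove /de): {"bm":51,"g":13,"kd":3,"liu":34,"qc":15,"u":10,"up":19}
After op 12 (replace /liu 64): {"bm":51,"g":13,"kd":3,"liu":64,"qc":15,"u":10,"up":19}
Value at /liu: 64

Answer: 64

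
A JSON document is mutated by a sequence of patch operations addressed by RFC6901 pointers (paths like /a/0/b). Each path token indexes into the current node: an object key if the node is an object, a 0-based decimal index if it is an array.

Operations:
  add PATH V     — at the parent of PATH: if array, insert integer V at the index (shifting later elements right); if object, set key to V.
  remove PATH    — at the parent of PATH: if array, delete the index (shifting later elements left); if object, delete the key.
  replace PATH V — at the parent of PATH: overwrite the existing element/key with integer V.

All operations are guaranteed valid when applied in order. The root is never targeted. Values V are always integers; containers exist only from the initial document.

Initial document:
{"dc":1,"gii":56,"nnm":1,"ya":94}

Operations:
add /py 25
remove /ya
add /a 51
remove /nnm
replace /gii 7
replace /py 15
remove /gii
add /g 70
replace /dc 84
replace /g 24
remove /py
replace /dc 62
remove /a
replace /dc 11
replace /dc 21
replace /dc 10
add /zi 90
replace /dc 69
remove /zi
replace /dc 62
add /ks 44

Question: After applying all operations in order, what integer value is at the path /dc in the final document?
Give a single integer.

After op 1 (add /py 25): {"dc":1,"gii":56,"nnm":1,"py":25,"ya":94}
After op 2 (remove /ya): {"dc":1,"gii":56,"nnm":1,"py":25}
After op 3 (add /a 51): {"a":51,"dc":1,"gii":56,"nnm":1,"py":25}
After op 4 (remove /nnm): {"a":51,"dc":1,"gii":56,"py":25}
After op 5 (replace /gii 7): {"a":51,"dc":1,"gii":7,"py":25}
After op 6 (replace /py 15): {"a":51,"dc":1,"gii":7,"py":15}
After op 7 (remove /gii): {"a":51,"dc":1,"py":15}
After op 8 (add /g 70): {"a":51,"dc":1,"g":70,"py":15}
After op 9 (replace /dc 84): {"a":51,"dc":84,"g":70,"py":15}
After op 10 (replace /g 24): {"a":51,"dc":84,"g":24,"py":15}
After op 11 (remove /py): {"a":51,"dc":84,"g":24}
After op 12 (replace /dc 62): {"a":51,"dc":62,"g":24}
After op 13 (remove /a): {"dc":62,"g":24}
After op 14 (replace /dc 11): {"dc":11,"g":24}
After op 15 (replace /dc 21): {"dc":21,"g":24}
After op 16 (replace /dc 10): {"dc":10,"g":24}
After op 17 (add /zi 90): {"dc":10,"g":24,"zi":90}
After op 18 (replace /dc 69): {"dc":69,"g":24,"zi":90}
After op 19 (remove /zi): {"dc":69,"g":24}
After op 20 (replace /dc 62): {"dc":62,"g":24}
After op 21 (add /ks 44): {"dc":62,"g":24,"ks":44}
Value at /dc: 62

Answer: 62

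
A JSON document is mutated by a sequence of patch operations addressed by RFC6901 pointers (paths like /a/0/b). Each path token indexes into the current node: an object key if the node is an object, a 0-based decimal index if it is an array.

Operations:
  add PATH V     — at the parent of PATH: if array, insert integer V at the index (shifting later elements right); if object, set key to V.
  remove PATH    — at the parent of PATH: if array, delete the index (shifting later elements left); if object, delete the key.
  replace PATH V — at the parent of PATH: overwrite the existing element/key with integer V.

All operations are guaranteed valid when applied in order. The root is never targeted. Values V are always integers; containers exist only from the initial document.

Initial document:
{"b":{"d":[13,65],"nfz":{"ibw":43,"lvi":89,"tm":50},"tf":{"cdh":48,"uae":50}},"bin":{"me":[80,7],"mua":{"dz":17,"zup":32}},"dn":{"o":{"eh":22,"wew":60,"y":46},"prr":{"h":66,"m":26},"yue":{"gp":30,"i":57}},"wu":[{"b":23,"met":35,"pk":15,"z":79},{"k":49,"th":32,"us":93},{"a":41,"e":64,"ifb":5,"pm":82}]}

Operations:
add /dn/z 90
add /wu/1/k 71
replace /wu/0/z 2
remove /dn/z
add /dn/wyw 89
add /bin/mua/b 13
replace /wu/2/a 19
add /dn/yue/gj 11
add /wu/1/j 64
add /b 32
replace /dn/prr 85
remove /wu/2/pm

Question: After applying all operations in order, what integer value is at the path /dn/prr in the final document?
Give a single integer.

After op 1 (add /dn/z 90): {"b":{"d":[13,65],"nfz":{"ibw":43,"lvi":89,"tm":50},"tf":{"cdh":48,"uae":50}},"bin":{"me":[80,7],"mua":{"dz":17,"zup":32}},"dn":{"o":{"eh":22,"wew":60,"y":46},"prr":{"h":66,"m":26},"yue":{"gp":30,"i":57},"z":90},"wu":[{"b":23,"met":35,"pk":15,"z":79},{"k":49,"th":32,"us":93},{"a":41,"e":64,"ifb":5,"pm":82}]}
After op 2 (add /wu/1/k 71): {"b":{"d":[13,65],"nfz":{"ibw":43,"lvi":89,"tm":50},"tf":{"cdh":48,"uae":50}},"bin":{"me":[80,7],"mua":{"dz":17,"zup":32}},"dn":{"o":{"eh":22,"wew":60,"y":46},"prr":{"h":66,"m":26},"yue":{"gp":30,"i":57},"z":90},"wu":[{"b":23,"met":35,"pk":15,"z":79},{"k":71,"th":32,"us":93},{"a":41,"e":64,"ifb":5,"pm":82}]}
After op 3 (replace /wu/0/z 2): {"b":{"d":[13,65],"nfz":{"ibw":43,"lvi":89,"tm":50},"tf":{"cdh":48,"uae":50}},"bin":{"me":[80,7],"mua":{"dz":17,"zup":32}},"dn":{"o":{"eh":22,"wew":60,"y":46},"prr":{"h":66,"m":26},"yue":{"gp":30,"i":57},"z":90},"wu":[{"b":23,"met":35,"pk":15,"z":2},{"k":71,"th":32,"us":93},{"a":41,"e":64,"ifb":5,"pm":82}]}
After op 4 (remove /dn/z): {"b":{"d":[13,65],"nfz":{"ibw":43,"lvi":89,"tm":50},"tf":{"cdh":48,"uae":50}},"bin":{"me":[80,7],"mua":{"dz":17,"zup":32}},"dn":{"o":{"eh":22,"wew":60,"y":46},"prr":{"h":66,"m":26},"yue":{"gp":30,"i":57}},"wu":[{"b":23,"met":35,"pk":15,"z":2},{"k":71,"th":32,"us":93},{"a":41,"e":64,"ifb":5,"pm":82}]}
After op 5 (add /dn/wyw 89): {"b":{"d":[13,65],"nfz":{"ibw":43,"lvi":89,"tm":50},"tf":{"cdh":48,"uae":50}},"bin":{"me":[80,7],"mua":{"dz":17,"zup":32}},"dn":{"o":{"eh":22,"wew":60,"y":46},"prr":{"h":66,"m":26},"wyw":89,"yue":{"gp":30,"i":57}},"wu":[{"b":23,"met":35,"pk":15,"z":2},{"k":71,"th":32,"us":93},{"a":41,"e":64,"ifb":5,"pm":82}]}
After op 6 (add /bin/mua/b 13): {"b":{"d":[13,65],"nfz":{"ibw":43,"lvi":89,"tm":50},"tf":{"cdh":48,"uae":50}},"bin":{"me":[80,7],"mua":{"b":13,"dz":17,"zup":32}},"dn":{"o":{"eh":22,"wew":60,"y":46},"prr":{"h":66,"m":26},"wyw":89,"yue":{"gp":30,"i":57}},"wu":[{"b":23,"met":35,"pk":15,"z":2},{"k":71,"th":32,"us":93},{"a":41,"e":64,"ifb":5,"pm":82}]}
After op 7 (replace /wu/2/a 19): {"b":{"d":[13,65],"nfz":{"ibw":43,"lvi":89,"tm":50},"tf":{"cdh":48,"uae":50}},"bin":{"me":[80,7],"mua":{"b":13,"dz":17,"zup":32}},"dn":{"o":{"eh":22,"wew":60,"y":46},"prr":{"h":66,"m":26},"wyw":89,"yue":{"gp":30,"i":57}},"wu":[{"b":23,"met":35,"pk":15,"z":2},{"k":71,"th":32,"us":93},{"a":19,"e":64,"ifb":5,"pm":82}]}
After op 8 (add /dn/yue/gj 11): {"b":{"d":[13,65],"nfz":{"ibw":43,"lvi":89,"tm":50},"tf":{"cdh":48,"uae":50}},"bin":{"me":[80,7],"mua":{"b":13,"dz":17,"zup":32}},"dn":{"o":{"eh":22,"wew":60,"y":46},"prr":{"h":66,"m":26},"wyw":89,"yue":{"gj":11,"gp":30,"i":57}},"wu":[{"b":23,"met":35,"pk":15,"z":2},{"k":71,"th":32,"us":93},{"a":19,"e":64,"ifb":5,"pm":82}]}
After op 9 (add /wu/1/j 64): {"b":{"d":[13,65],"nfz":{"ibw":43,"lvi":89,"tm":50},"tf":{"cdh":48,"uae":50}},"bin":{"me":[80,7],"mua":{"b":13,"dz":17,"zup":32}},"dn":{"o":{"eh":22,"wew":60,"y":46},"prr":{"h":66,"m":26},"wyw":89,"yue":{"gj":11,"gp":30,"i":57}},"wu":[{"b":23,"met":35,"pk":15,"z":2},{"j":64,"k":71,"th":32,"us":93},{"a":19,"e":64,"ifb":5,"pm":82}]}
After op 10 (add /b 32): {"b":32,"bin":{"me":[80,7],"mua":{"b":13,"dz":17,"zup":32}},"dn":{"o":{"eh":22,"wew":60,"y":46},"prr":{"h":66,"m":26},"wyw":89,"yue":{"gj":11,"gp":30,"i":57}},"wu":[{"b":23,"met":35,"pk":15,"z":2},{"j":64,"k":71,"th":32,"us":93},{"a":19,"e":64,"ifb":5,"pm":82}]}
After op 11 (replace /dn/prr 85): {"b":32,"bin":{"me":[80,7],"mua":{"b":13,"dz":17,"zup":32}},"dn":{"o":{"eh":22,"wew":60,"y":46},"prr":85,"wyw":89,"yue":{"gj":11,"gp":30,"i":57}},"wu":[{"b":23,"met":35,"pk":15,"z":2},{"j":64,"k":71,"th":32,"us":93},{"a":19,"e":64,"ifb":5,"pm":82}]}
After op 12 (remove /wu/2/pm): {"b":32,"bin":{"me":[80,7],"mua":{"b":13,"dz":17,"zup":32}},"dn":{"o":{"eh":22,"wew":60,"y":46},"prr":85,"wyw":89,"yue":{"gj":11,"gp":30,"i":57}},"wu":[{"b":23,"met":35,"pk":15,"z":2},{"j":64,"k":71,"th":32,"us":93},{"a":19,"e":64,"ifb":5}]}
Value at /dn/prr: 85

Answer: 85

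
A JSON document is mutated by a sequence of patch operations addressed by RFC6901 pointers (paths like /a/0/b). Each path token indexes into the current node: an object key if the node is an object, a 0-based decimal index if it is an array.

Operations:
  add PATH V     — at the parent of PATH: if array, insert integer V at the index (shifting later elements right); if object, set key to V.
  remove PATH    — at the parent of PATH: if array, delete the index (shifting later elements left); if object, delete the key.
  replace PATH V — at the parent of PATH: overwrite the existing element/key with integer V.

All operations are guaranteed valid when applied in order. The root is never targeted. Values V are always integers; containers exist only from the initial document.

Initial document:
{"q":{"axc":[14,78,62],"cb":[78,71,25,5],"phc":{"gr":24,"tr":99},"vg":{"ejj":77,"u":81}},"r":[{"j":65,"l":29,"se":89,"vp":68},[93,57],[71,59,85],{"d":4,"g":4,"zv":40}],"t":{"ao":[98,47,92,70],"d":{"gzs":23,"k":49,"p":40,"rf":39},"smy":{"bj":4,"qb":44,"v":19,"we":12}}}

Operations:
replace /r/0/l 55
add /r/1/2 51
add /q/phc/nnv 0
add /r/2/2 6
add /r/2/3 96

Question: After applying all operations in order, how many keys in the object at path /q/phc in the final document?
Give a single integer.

After op 1 (replace /r/0/l 55): {"q":{"axc":[14,78,62],"cb":[78,71,25,5],"phc":{"gr":24,"tr":99},"vg":{"ejj":77,"u":81}},"r":[{"j":65,"l":55,"se":89,"vp":68},[93,57],[71,59,85],{"d":4,"g":4,"zv":40}],"t":{"ao":[98,47,92,70],"d":{"gzs":23,"k":49,"p":40,"rf":39},"smy":{"bj":4,"qb":44,"v":19,"we":12}}}
After op 2 (add /r/1/2 51): {"q":{"axc":[14,78,62],"cb":[78,71,25,5],"phc":{"gr":24,"tr":99},"vg":{"ejj":77,"u":81}},"r":[{"j":65,"l":55,"se":89,"vp":68},[93,57,51],[71,59,85],{"d":4,"g":4,"zv":40}],"t":{"ao":[98,47,92,70],"d":{"gzs":23,"k":49,"p":40,"rf":39},"smy":{"bj":4,"qb":44,"v":19,"we":12}}}
After op 3 (add /q/phc/nnv 0): {"q":{"axc":[14,78,62],"cb":[78,71,25,5],"phc":{"gr":24,"nnv":0,"tr":99},"vg":{"ejj":77,"u":81}},"r":[{"j":65,"l":55,"se":89,"vp":68},[93,57,51],[71,59,85],{"d":4,"g":4,"zv":40}],"t":{"ao":[98,47,92,70],"d":{"gzs":23,"k":49,"p":40,"rf":39},"smy":{"bj":4,"qb":44,"v":19,"we":12}}}
After op 4 (add /r/2/2 6): {"q":{"axc":[14,78,62],"cb":[78,71,25,5],"phc":{"gr":24,"nnv":0,"tr":99},"vg":{"ejj":77,"u":81}},"r":[{"j":65,"l":55,"se":89,"vp":68},[93,57,51],[71,59,6,85],{"d":4,"g":4,"zv":40}],"t":{"ao":[98,47,92,70],"d":{"gzs":23,"k":49,"p":40,"rf":39},"smy":{"bj":4,"qb":44,"v":19,"we":12}}}
After op 5 (add /r/2/3 96): {"q":{"axc":[14,78,62],"cb":[78,71,25,5],"phc":{"gr":24,"nnv":0,"tr":99},"vg":{"ejj":77,"u":81}},"r":[{"j":65,"l":55,"se":89,"vp":68},[93,57,51],[71,59,6,96,85],{"d":4,"g":4,"zv":40}],"t":{"ao":[98,47,92,70],"d":{"gzs":23,"k":49,"p":40,"rf":39},"smy":{"bj":4,"qb":44,"v":19,"we":12}}}
Size at path /q/phc: 3

Answer: 3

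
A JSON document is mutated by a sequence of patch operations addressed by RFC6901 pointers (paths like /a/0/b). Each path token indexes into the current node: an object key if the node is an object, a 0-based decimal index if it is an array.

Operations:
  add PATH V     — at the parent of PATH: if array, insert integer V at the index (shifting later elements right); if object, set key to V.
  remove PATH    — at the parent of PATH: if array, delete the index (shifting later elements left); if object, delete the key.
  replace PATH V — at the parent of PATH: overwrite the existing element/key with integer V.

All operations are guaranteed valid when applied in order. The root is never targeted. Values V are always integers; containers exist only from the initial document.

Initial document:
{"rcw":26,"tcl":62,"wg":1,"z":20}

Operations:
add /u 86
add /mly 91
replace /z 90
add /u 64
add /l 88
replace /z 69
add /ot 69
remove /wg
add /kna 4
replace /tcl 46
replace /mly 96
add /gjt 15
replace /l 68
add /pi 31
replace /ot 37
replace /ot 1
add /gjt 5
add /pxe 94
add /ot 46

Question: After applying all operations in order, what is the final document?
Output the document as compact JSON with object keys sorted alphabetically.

After op 1 (add /u 86): {"rcw":26,"tcl":62,"u":86,"wg":1,"z":20}
After op 2 (add /mly 91): {"mly":91,"rcw":26,"tcl":62,"u":86,"wg":1,"z":20}
After op 3 (replace /z 90): {"mly":91,"rcw":26,"tcl":62,"u":86,"wg":1,"z":90}
After op 4 (add /u 64): {"mly":91,"rcw":26,"tcl":62,"u":64,"wg":1,"z":90}
After op 5 (add /l 88): {"l":88,"mly":91,"rcw":26,"tcl":62,"u":64,"wg":1,"z":90}
After op 6 (replace /z 69): {"l":88,"mly":91,"rcw":26,"tcl":62,"u":64,"wg":1,"z":69}
After op 7 (add /ot 69): {"l":88,"mly":91,"ot":69,"rcw":26,"tcl":62,"u":64,"wg":1,"z":69}
After op 8 (remove /wg): {"l":88,"mly":91,"ot":69,"rcw":26,"tcl":62,"u":64,"z":69}
After op 9 (add /kna 4): {"kna":4,"l":88,"mly":91,"ot":69,"rcw":26,"tcl":62,"u":64,"z":69}
After op 10 (replace /tcl 46): {"kna":4,"l":88,"mly":91,"ot":69,"rcw":26,"tcl":46,"u":64,"z":69}
After op 11 (replace /mly 96): {"kna":4,"l":88,"mly":96,"ot":69,"rcw":26,"tcl":46,"u":64,"z":69}
After op 12 (add /gjt 15): {"gjt":15,"kna":4,"l":88,"mly":96,"ot":69,"rcw":26,"tcl":46,"u":64,"z":69}
After op 13 (replace /l 68): {"gjt":15,"kna":4,"l":68,"mly":96,"ot":69,"rcw":26,"tcl":46,"u":64,"z":69}
After op 14 (add /pi 31): {"gjt":15,"kna":4,"l":68,"mly":96,"ot":69,"pi":31,"rcw":26,"tcl":46,"u":64,"z":69}
After op 15 (replace /ot 37): {"gjt":15,"kna":4,"l":68,"mly":96,"ot":37,"pi":31,"rcw":26,"tcl":46,"u":64,"z":69}
After op 16 (replace /ot 1): {"gjt":15,"kna":4,"l":68,"mly":96,"ot":1,"pi":31,"rcw":26,"tcl":46,"u":64,"z":69}
After op 17 (add /gjt 5): {"gjt":5,"kna":4,"l":68,"mly":96,"ot":1,"pi":31,"rcw":26,"tcl":46,"u":64,"z":69}
After op 18 (add /pxe 94): {"gjt":5,"kna":4,"l":68,"mly":96,"ot":1,"pi":31,"pxe":94,"rcw":26,"tcl":46,"u":64,"z":69}
After op 19 (add /ot 46): {"gjt":5,"kna":4,"l":68,"mly":96,"ot":46,"pi":31,"pxe":94,"rcw":26,"tcl":46,"u":64,"z":69}

Answer: {"gjt":5,"kna":4,"l":68,"mly":96,"ot":46,"pi":31,"pxe":94,"rcw":26,"tcl":46,"u":64,"z":69}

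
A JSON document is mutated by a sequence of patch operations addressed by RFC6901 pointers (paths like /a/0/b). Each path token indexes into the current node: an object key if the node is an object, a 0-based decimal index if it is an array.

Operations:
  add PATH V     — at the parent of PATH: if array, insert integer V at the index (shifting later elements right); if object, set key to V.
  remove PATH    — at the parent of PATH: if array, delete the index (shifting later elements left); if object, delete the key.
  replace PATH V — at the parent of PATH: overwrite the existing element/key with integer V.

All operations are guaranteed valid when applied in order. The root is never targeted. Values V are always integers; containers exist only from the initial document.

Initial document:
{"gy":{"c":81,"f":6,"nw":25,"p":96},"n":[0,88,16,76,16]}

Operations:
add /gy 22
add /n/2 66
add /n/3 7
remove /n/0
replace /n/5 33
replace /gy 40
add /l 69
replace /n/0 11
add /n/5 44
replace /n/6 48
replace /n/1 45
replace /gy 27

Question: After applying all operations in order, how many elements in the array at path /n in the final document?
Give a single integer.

Answer: 7

Derivation:
After op 1 (add /gy 22): {"gy":22,"n":[0,88,16,76,16]}
After op 2 (add /n/2 66): {"gy":22,"n":[0,88,66,16,76,16]}
After op 3 (add /n/3 7): {"gy":22,"n":[0,88,66,7,16,76,16]}
After op 4 (remove /n/0): {"gy":22,"n":[88,66,7,16,76,16]}
After op 5 (replace /n/5 33): {"gy":22,"n":[88,66,7,16,76,33]}
After op 6 (replace /gy 40): {"gy":40,"n":[88,66,7,16,76,33]}
After op 7 (add /l 69): {"gy":40,"l":69,"n":[88,66,7,16,76,33]}
After op 8 (replace /n/0 11): {"gy":40,"l":69,"n":[11,66,7,16,76,33]}
After op 9 (add /n/5 44): {"gy":40,"l":69,"n":[11,66,7,16,76,44,33]}
After op 10 (replace /n/6 48): {"gy":40,"l":69,"n":[11,66,7,16,76,44,48]}
After op 11 (replace /n/1 45): {"gy":40,"l":69,"n":[11,45,7,16,76,44,48]}
After op 12 (replace /gy 27): {"gy":27,"l":69,"n":[11,45,7,16,76,44,48]}
Size at path /n: 7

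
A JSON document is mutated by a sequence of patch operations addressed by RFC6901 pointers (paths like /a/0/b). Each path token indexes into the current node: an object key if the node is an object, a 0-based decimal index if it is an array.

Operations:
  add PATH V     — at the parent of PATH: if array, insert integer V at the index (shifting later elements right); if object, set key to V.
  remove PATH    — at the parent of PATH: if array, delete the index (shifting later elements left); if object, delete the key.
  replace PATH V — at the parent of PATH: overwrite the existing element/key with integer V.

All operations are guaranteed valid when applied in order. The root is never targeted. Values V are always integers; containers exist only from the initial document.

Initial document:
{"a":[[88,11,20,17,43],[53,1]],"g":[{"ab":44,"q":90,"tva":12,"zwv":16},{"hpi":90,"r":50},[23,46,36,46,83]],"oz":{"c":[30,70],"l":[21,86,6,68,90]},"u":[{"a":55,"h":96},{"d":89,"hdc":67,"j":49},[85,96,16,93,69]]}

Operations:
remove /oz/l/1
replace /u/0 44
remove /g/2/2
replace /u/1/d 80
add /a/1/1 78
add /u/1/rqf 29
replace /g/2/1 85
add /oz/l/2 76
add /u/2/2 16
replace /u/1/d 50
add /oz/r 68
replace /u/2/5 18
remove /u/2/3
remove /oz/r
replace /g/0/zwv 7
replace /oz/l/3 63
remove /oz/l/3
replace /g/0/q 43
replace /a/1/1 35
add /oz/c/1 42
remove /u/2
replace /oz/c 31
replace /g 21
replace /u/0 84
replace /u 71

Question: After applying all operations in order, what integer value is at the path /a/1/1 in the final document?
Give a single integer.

After op 1 (remove /oz/l/1): {"a":[[88,11,20,17,43],[53,1]],"g":[{"ab":44,"q":90,"tva":12,"zwv":16},{"hpi":90,"r":50},[23,46,36,46,83]],"oz":{"c":[30,70],"l":[21,6,68,90]},"u":[{"a":55,"h":96},{"d":89,"hdc":67,"j":49},[85,96,16,93,69]]}
After op 2 (replace /u/0 44): {"a":[[88,11,20,17,43],[53,1]],"g":[{"ab":44,"q":90,"tva":12,"zwv":16},{"hpi":90,"r":50},[23,46,36,46,83]],"oz":{"c":[30,70],"l":[21,6,68,90]},"u":[44,{"d":89,"hdc":67,"j":49},[85,96,16,93,69]]}
After op 3 (remove /g/2/2): {"a":[[88,11,20,17,43],[53,1]],"g":[{"ab":44,"q":90,"tva":12,"zwv":16},{"hpi":90,"r":50},[23,46,46,83]],"oz":{"c":[30,70],"l":[21,6,68,90]},"u":[44,{"d":89,"hdc":67,"j":49},[85,96,16,93,69]]}
After op 4 (replace /u/1/d 80): {"a":[[88,11,20,17,43],[53,1]],"g":[{"ab":44,"q":90,"tva":12,"zwv":16},{"hpi":90,"r":50},[23,46,46,83]],"oz":{"c":[30,70],"l":[21,6,68,90]},"u":[44,{"d":80,"hdc":67,"j":49},[85,96,16,93,69]]}
After op 5 (add /a/1/1 78): {"a":[[88,11,20,17,43],[53,78,1]],"g":[{"ab":44,"q":90,"tva":12,"zwv":16},{"hpi":90,"r":50},[23,46,46,83]],"oz":{"c":[30,70],"l":[21,6,68,90]},"u":[44,{"d":80,"hdc":67,"j":49},[85,96,16,93,69]]}
After op 6 (add /u/1/rqf 29): {"a":[[88,11,20,17,43],[53,78,1]],"g":[{"ab":44,"q":90,"tva":12,"zwv":16},{"hpi":90,"r":50},[23,46,46,83]],"oz":{"c":[30,70],"l":[21,6,68,90]},"u":[44,{"d":80,"hdc":67,"j":49,"rqf":29},[85,96,16,93,69]]}
After op 7 (replace /g/2/1 85): {"a":[[88,11,20,17,43],[53,78,1]],"g":[{"ab":44,"q":90,"tva":12,"zwv":16},{"hpi":90,"r":50},[23,85,46,83]],"oz":{"c":[30,70],"l":[21,6,68,90]},"u":[44,{"d":80,"hdc":67,"j":49,"rqf":29},[85,96,16,93,69]]}
After op 8 (add /oz/l/2 76): {"a":[[88,11,20,17,43],[53,78,1]],"g":[{"ab":44,"q":90,"tva":12,"zwv":16},{"hpi":90,"r":50},[23,85,46,83]],"oz":{"c":[30,70],"l":[21,6,76,68,90]},"u":[44,{"d":80,"hdc":67,"j":49,"rqf":29},[85,96,16,93,69]]}
After op 9 (add /u/2/2 16): {"a":[[88,11,20,17,43],[53,78,1]],"g":[{"ab":44,"q":90,"tva":12,"zwv":16},{"hpi":90,"r":50},[23,85,46,83]],"oz":{"c":[30,70],"l":[21,6,76,68,90]},"u":[44,{"d":80,"hdc":67,"j":49,"rqf":29},[85,96,16,16,93,69]]}
After op 10 (replace /u/1/d 50): {"a":[[88,11,20,17,43],[53,78,1]],"g":[{"ab":44,"q":90,"tva":12,"zwv":16},{"hpi":90,"r":50},[23,85,46,83]],"oz":{"c":[30,70],"l":[21,6,76,68,90]},"u":[44,{"d":50,"hdc":67,"j":49,"rqf":29},[85,96,16,16,93,69]]}
After op 11 (add /oz/r 68): {"a":[[88,11,20,17,43],[53,78,1]],"g":[{"ab":44,"q":90,"tva":12,"zwv":16},{"hpi":90,"r":50},[23,85,46,83]],"oz":{"c":[30,70],"l":[21,6,76,68,90],"r":68},"u":[44,{"d":50,"hdc":67,"j":49,"rqf":29},[85,96,16,16,93,69]]}
After op 12 (replace /u/2/5 18): {"a":[[88,11,20,17,43],[53,78,1]],"g":[{"ab":44,"q":90,"tva":12,"zwv":16},{"hpi":90,"r":50},[23,85,46,83]],"oz":{"c":[30,70],"l":[21,6,76,68,90],"r":68},"u":[44,{"d":50,"hdc":67,"j":49,"rqf":29},[85,96,16,16,93,18]]}
After op 13 (remove /u/2/3): {"a":[[88,11,20,17,43],[53,78,1]],"g":[{"ab":44,"q":90,"tva":12,"zwv":16},{"hpi":90,"r":50},[23,85,46,83]],"oz":{"c":[30,70],"l":[21,6,76,68,90],"r":68},"u":[44,{"d":50,"hdc":67,"j":49,"rqf":29},[85,96,16,93,18]]}
After op 14 (remove /oz/r): {"a":[[88,11,20,17,43],[53,78,1]],"g":[{"ab":44,"q":90,"tva":12,"zwv":16},{"hpi":90,"r":50},[23,85,46,83]],"oz":{"c":[30,70],"l":[21,6,76,68,90]},"u":[44,{"d":50,"hdc":67,"j":49,"rqf":29},[85,96,16,93,18]]}
After op 15 (replace /g/0/zwv 7): {"a":[[88,11,20,17,43],[53,78,1]],"g":[{"ab":44,"q":90,"tva":12,"zwv":7},{"hpi":90,"r":50},[23,85,46,83]],"oz":{"c":[30,70],"l":[21,6,76,68,90]},"u":[44,{"d":50,"hdc":67,"j":49,"rqf":29},[85,96,16,93,18]]}
After op 16 (replace /oz/l/3 63): {"a":[[88,11,20,17,43],[53,78,1]],"g":[{"ab":44,"q":90,"tva":12,"zwv":7},{"hpi":90,"r":50},[23,85,46,83]],"oz":{"c":[30,70],"l":[21,6,76,63,90]},"u":[44,{"d":50,"hdc":67,"j":49,"rqf":29},[85,96,16,93,18]]}
After op 17 (remove /oz/l/3): {"a":[[88,11,20,17,43],[53,78,1]],"g":[{"ab":44,"q":90,"tva":12,"zwv":7},{"hpi":90,"r":50},[23,85,46,83]],"oz":{"c":[30,70],"l":[21,6,76,90]},"u":[44,{"d":50,"hdc":67,"j":49,"rqf":29},[85,96,16,93,18]]}
After op 18 (replace /g/0/q 43): {"a":[[88,11,20,17,43],[53,78,1]],"g":[{"ab":44,"q":43,"tva":12,"zwv":7},{"hpi":90,"r":50},[23,85,46,83]],"oz":{"c":[30,70],"l":[21,6,76,90]},"u":[44,{"d":50,"hdc":67,"j":49,"rqf":29},[85,96,16,93,18]]}
After op 19 (replace /a/1/1 35): {"a":[[88,11,20,17,43],[53,35,1]],"g":[{"ab":44,"q":43,"tva":12,"zwv":7},{"hpi":90,"r":50},[23,85,46,83]],"oz":{"c":[30,70],"l":[21,6,76,90]},"u":[44,{"d":50,"hdc":67,"j":49,"rqf":29},[85,96,16,93,18]]}
After op 20 (add /oz/c/1 42): {"a":[[88,11,20,17,43],[53,35,1]],"g":[{"ab":44,"q":43,"tva":12,"zwv":7},{"hpi":90,"r":50},[23,85,46,83]],"oz":{"c":[30,42,70],"l":[21,6,76,90]},"u":[44,{"d":50,"hdc":67,"j":49,"rqf":29},[85,96,16,93,18]]}
After op 21 (remove /u/2): {"a":[[88,11,20,17,43],[53,35,1]],"g":[{"ab":44,"q":43,"tva":12,"zwv":7},{"hpi":90,"r":50},[23,85,46,83]],"oz":{"c":[30,42,70],"l":[21,6,76,90]},"u":[44,{"d":50,"hdc":67,"j":49,"rqf":29}]}
After op 22 (replace /oz/c 31): {"a":[[88,11,20,17,43],[53,35,1]],"g":[{"ab":44,"q":43,"tva":12,"zwv":7},{"hpi":90,"r":50},[23,85,46,83]],"oz":{"c":31,"l":[21,6,76,90]},"u":[44,{"d":50,"hdc":67,"j":49,"rqf":29}]}
After op 23 (replace /g 21): {"a":[[88,11,20,17,43],[53,35,1]],"g":21,"oz":{"c":31,"l":[21,6,76,90]},"u":[44,{"d":50,"hdc":67,"j":49,"rqf":29}]}
After op 24 (replace /u/0 84): {"a":[[88,11,20,17,43],[53,35,1]],"g":21,"oz":{"c":31,"l":[21,6,76,90]},"u":[84,{"d":50,"hdc":67,"j":49,"rqf":29}]}
After op 25 (replace /u 71): {"a":[[88,11,20,17,43],[53,35,1]],"g":21,"oz":{"c":31,"l":[21,6,76,90]},"u":71}
Value at /a/1/1: 35

Answer: 35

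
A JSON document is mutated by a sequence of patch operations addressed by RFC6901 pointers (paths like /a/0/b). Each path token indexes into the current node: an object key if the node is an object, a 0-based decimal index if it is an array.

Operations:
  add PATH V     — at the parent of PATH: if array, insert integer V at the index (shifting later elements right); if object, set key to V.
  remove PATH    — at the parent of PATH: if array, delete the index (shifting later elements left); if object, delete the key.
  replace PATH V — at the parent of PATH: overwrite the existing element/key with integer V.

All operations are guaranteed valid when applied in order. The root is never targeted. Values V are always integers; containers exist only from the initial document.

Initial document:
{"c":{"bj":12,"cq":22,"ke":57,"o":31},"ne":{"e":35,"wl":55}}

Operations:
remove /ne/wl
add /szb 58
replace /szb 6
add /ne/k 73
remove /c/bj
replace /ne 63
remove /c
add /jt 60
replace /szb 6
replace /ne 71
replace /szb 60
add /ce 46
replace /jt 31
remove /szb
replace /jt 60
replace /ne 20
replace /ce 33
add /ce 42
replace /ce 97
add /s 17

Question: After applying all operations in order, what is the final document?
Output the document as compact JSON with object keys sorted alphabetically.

After op 1 (remove /ne/wl): {"c":{"bj":12,"cq":22,"ke":57,"o":31},"ne":{"e":35}}
After op 2 (add /szb 58): {"c":{"bj":12,"cq":22,"ke":57,"o":31},"ne":{"e":35},"szb":58}
After op 3 (replace /szb 6): {"c":{"bj":12,"cq":22,"ke":57,"o":31},"ne":{"e":35},"szb":6}
After op 4 (add /ne/k 73): {"c":{"bj":12,"cq":22,"ke":57,"o":31},"ne":{"e":35,"k":73},"szb":6}
After op 5 (remove /c/bj): {"c":{"cq":22,"ke":57,"o":31},"ne":{"e":35,"k":73},"szb":6}
After op 6 (replace /ne 63): {"c":{"cq":22,"ke":57,"o":31},"ne":63,"szb":6}
After op 7 (remove /c): {"ne":63,"szb":6}
After op 8 (add /jt 60): {"jt":60,"ne":63,"szb":6}
After op 9 (replace /szb 6): {"jt":60,"ne":63,"szb":6}
After op 10 (replace /ne 71): {"jt":60,"ne":71,"szb":6}
After op 11 (replace /szb 60): {"jt":60,"ne":71,"szb":60}
After op 12 (add /ce 46): {"ce":46,"jt":60,"ne":71,"szb":60}
After op 13 (replace /jt 31): {"ce":46,"jt":31,"ne":71,"szb":60}
After op 14 (remove /szb): {"ce":46,"jt":31,"ne":71}
After op 15 (replace /jt 60): {"ce":46,"jt":60,"ne":71}
After op 16 (replace /ne 20): {"ce":46,"jt":60,"ne":20}
After op 17 (replace /ce 33): {"ce":33,"jt":60,"ne":20}
After op 18 (add /ce 42): {"ce":42,"jt":60,"ne":20}
After op 19 (replace /ce 97): {"ce":97,"jt":60,"ne":20}
After op 20 (add /s 17): {"ce":97,"jt":60,"ne":20,"s":17}

Answer: {"ce":97,"jt":60,"ne":20,"s":17}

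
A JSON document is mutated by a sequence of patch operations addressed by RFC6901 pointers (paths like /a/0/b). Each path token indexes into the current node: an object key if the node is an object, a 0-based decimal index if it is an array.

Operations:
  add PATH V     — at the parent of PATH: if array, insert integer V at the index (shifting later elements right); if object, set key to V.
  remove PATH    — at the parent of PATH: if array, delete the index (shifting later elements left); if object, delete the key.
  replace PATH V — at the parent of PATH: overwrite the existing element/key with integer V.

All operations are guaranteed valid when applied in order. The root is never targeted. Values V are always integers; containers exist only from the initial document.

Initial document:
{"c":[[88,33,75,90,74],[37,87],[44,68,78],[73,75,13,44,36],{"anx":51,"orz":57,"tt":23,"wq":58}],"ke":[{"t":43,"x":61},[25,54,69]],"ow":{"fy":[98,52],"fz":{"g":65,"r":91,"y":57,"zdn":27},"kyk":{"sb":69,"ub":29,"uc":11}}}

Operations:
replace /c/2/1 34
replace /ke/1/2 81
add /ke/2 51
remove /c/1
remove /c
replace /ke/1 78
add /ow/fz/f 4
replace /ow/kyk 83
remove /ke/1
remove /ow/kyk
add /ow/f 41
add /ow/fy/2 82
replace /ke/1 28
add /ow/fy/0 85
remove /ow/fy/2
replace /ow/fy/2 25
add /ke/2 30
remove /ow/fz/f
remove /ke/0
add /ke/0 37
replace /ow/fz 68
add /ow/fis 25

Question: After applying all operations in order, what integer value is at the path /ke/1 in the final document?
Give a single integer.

Answer: 28

Derivation:
After op 1 (replace /c/2/1 34): {"c":[[88,33,75,90,74],[37,87],[44,34,78],[73,75,13,44,36],{"anx":51,"orz":57,"tt":23,"wq":58}],"ke":[{"t":43,"x":61},[25,54,69]],"ow":{"fy":[98,52],"fz":{"g":65,"r":91,"y":57,"zdn":27},"kyk":{"sb":69,"ub":29,"uc":11}}}
After op 2 (replace /ke/1/2 81): {"c":[[88,33,75,90,74],[37,87],[44,34,78],[73,75,13,44,36],{"anx":51,"orz":57,"tt":23,"wq":58}],"ke":[{"t":43,"x":61},[25,54,81]],"ow":{"fy":[98,52],"fz":{"g":65,"r":91,"y":57,"zdn":27},"kyk":{"sb":69,"ub":29,"uc":11}}}
After op 3 (add /ke/2 51): {"c":[[88,33,75,90,74],[37,87],[44,34,78],[73,75,13,44,36],{"anx":51,"orz":57,"tt":23,"wq":58}],"ke":[{"t":43,"x":61},[25,54,81],51],"ow":{"fy":[98,52],"fz":{"g":65,"r":91,"y":57,"zdn":27},"kyk":{"sb":69,"ub":29,"uc":11}}}
After op 4 (remove /c/1): {"c":[[88,33,75,90,74],[44,34,78],[73,75,13,44,36],{"anx":51,"orz":57,"tt":23,"wq":58}],"ke":[{"t":43,"x":61},[25,54,81],51],"ow":{"fy":[98,52],"fz":{"g":65,"r":91,"y":57,"zdn":27},"kyk":{"sb":69,"ub":29,"uc":11}}}
After op 5 (remove /c): {"ke":[{"t":43,"x":61},[25,54,81],51],"ow":{"fy":[98,52],"fz":{"g":65,"r":91,"y":57,"zdn":27},"kyk":{"sb":69,"ub":29,"uc":11}}}
After op 6 (replace /ke/1 78): {"ke":[{"t":43,"x":61},78,51],"ow":{"fy":[98,52],"fz":{"g":65,"r":91,"y":57,"zdn":27},"kyk":{"sb":69,"ub":29,"uc":11}}}
After op 7 (add /ow/fz/f 4): {"ke":[{"t":43,"x":61},78,51],"ow":{"fy":[98,52],"fz":{"f":4,"g":65,"r":91,"y":57,"zdn":27},"kyk":{"sb":69,"ub":29,"uc":11}}}
After op 8 (replace /ow/kyk 83): {"ke":[{"t":43,"x":61},78,51],"ow":{"fy":[98,52],"fz":{"f":4,"g":65,"r":91,"y":57,"zdn":27},"kyk":83}}
After op 9 (remove /ke/1): {"ke":[{"t":43,"x":61},51],"ow":{"fy":[98,52],"fz":{"f":4,"g":65,"r":91,"y":57,"zdn":27},"kyk":83}}
After op 10 (remove /ow/kyk): {"ke":[{"t":43,"x":61},51],"ow":{"fy":[98,52],"fz":{"f":4,"g":65,"r":91,"y":57,"zdn":27}}}
After op 11 (add /ow/f 41): {"ke":[{"t":43,"x":61},51],"ow":{"f":41,"fy":[98,52],"fz":{"f":4,"g":65,"r":91,"y":57,"zdn":27}}}
After op 12 (add /ow/fy/2 82): {"ke":[{"t":43,"x":61},51],"ow":{"f":41,"fy":[98,52,82],"fz":{"f":4,"g":65,"r":91,"y":57,"zdn":27}}}
After op 13 (replace /ke/1 28): {"ke":[{"t":43,"x":61},28],"ow":{"f":41,"fy":[98,52,82],"fz":{"f":4,"g":65,"r":91,"y":57,"zdn":27}}}
After op 14 (add /ow/fy/0 85): {"ke":[{"t":43,"x":61},28],"ow":{"f":41,"fy":[85,98,52,82],"fz":{"f":4,"g":65,"r":91,"y":57,"zdn":27}}}
After op 15 (remove /ow/fy/2): {"ke":[{"t":43,"x":61},28],"ow":{"f":41,"fy":[85,98,82],"fz":{"f":4,"g":65,"r":91,"y":57,"zdn":27}}}
After op 16 (replace /ow/fy/2 25): {"ke":[{"t":43,"x":61},28],"ow":{"f":41,"fy":[85,98,25],"fz":{"f":4,"g":65,"r":91,"y":57,"zdn":27}}}
After op 17 (add /ke/2 30): {"ke":[{"t":43,"x":61},28,30],"ow":{"f":41,"fy":[85,98,25],"fz":{"f":4,"g":65,"r":91,"y":57,"zdn":27}}}
After op 18 (remove /ow/fz/f): {"ke":[{"t":43,"x":61},28,30],"ow":{"f":41,"fy":[85,98,25],"fz":{"g":65,"r":91,"y":57,"zdn":27}}}
After op 19 (remove /ke/0): {"ke":[28,30],"ow":{"f":41,"fy":[85,98,25],"fz":{"g":65,"r":91,"y":57,"zdn":27}}}
After op 20 (add /ke/0 37): {"ke":[37,28,30],"ow":{"f":41,"fy":[85,98,25],"fz":{"g":65,"r":91,"y":57,"zdn":27}}}
After op 21 (replace /ow/fz 68): {"ke":[37,28,30],"ow":{"f":41,"fy":[85,98,25],"fz":68}}
After op 22 (add /ow/fis 25): {"ke":[37,28,30],"ow":{"f":41,"fis":25,"fy":[85,98,25],"fz":68}}
Value at /ke/1: 28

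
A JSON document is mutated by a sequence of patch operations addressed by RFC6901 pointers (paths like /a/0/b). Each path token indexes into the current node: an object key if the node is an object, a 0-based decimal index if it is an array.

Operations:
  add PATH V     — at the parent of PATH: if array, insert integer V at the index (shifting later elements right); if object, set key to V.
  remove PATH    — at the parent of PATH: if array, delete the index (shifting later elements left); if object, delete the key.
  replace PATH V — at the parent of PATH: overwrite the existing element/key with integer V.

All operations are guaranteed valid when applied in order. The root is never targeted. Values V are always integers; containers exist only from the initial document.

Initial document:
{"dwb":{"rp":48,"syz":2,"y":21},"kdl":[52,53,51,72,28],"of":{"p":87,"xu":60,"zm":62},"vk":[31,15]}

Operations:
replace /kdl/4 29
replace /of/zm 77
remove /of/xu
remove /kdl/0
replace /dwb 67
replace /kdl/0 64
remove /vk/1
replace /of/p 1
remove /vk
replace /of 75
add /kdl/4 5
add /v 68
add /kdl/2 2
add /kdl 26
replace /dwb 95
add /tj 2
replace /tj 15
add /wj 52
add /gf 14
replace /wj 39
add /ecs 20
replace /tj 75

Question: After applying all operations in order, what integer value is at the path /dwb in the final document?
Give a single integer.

After op 1 (replace /kdl/4 29): {"dwb":{"rp":48,"syz":2,"y":21},"kdl":[52,53,51,72,29],"of":{"p":87,"xu":60,"zm":62},"vk":[31,15]}
After op 2 (replace /of/zm 77): {"dwb":{"rp":48,"syz":2,"y":21},"kdl":[52,53,51,72,29],"of":{"p":87,"xu":60,"zm":77},"vk":[31,15]}
After op 3 (remove /of/xu): {"dwb":{"rp":48,"syz":2,"y":21},"kdl":[52,53,51,72,29],"of":{"p":87,"zm":77},"vk":[31,15]}
After op 4 (remove /kdl/0): {"dwb":{"rp":48,"syz":2,"y":21},"kdl":[53,51,72,29],"of":{"p":87,"zm":77},"vk":[31,15]}
After op 5 (replace /dwb 67): {"dwb":67,"kdl":[53,51,72,29],"of":{"p":87,"zm":77},"vk":[31,15]}
After op 6 (replace /kdl/0 64): {"dwb":67,"kdl":[64,51,72,29],"of":{"p":87,"zm":77},"vk":[31,15]}
After op 7 (remove /vk/1): {"dwb":67,"kdl":[64,51,72,29],"of":{"p":87,"zm":77},"vk":[31]}
After op 8 (replace /of/p 1): {"dwb":67,"kdl":[64,51,72,29],"of":{"p":1,"zm":77},"vk":[31]}
After op 9 (remove /vk): {"dwb":67,"kdl":[64,51,72,29],"of":{"p":1,"zm":77}}
After op 10 (replace /of 75): {"dwb":67,"kdl":[64,51,72,29],"of":75}
After op 11 (add /kdl/4 5): {"dwb":67,"kdl":[64,51,72,29,5],"of":75}
After op 12 (add /v 68): {"dwb":67,"kdl":[64,51,72,29,5],"of":75,"v":68}
After op 13 (add /kdl/2 2): {"dwb":67,"kdl":[64,51,2,72,29,5],"of":75,"v":68}
After op 14 (add /kdl 26): {"dwb":67,"kdl":26,"of":75,"v":68}
After op 15 (replace /dwb 95): {"dwb":95,"kdl":26,"of":75,"v":68}
After op 16 (add /tj 2): {"dwb":95,"kdl":26,"of":75,"tj":2,"v":68}
After op 17 (replace /tj 15): {"dwb":95,"kdl":26,"of":75,"tj":15,"v":68}
After op 18 (add /wj 52): {"dwb":95,"kdl":26,"of":75,"tj":15,"v":68,"wj":52}
After op 19 (add /gf 14): {"dwb":95,"gf":14,"kdl":26,"of":75,"tj":15,"v":68,"wj":52}
After op 20 (replace /wj 39): {"dwb":95,"gf":14,"kdl":26,"of":75,"tj":15,"v":68,"wj":39}
After op 21 (add /ecs 20): {"dwb":95,"ecs":20,"gf":14,"kdl":26,"of":75,"tj":15,"v":68,"wj":39}
After op 22 (replace /tj 75): {"dwb":95,"ecs":20,"gf":14,"kdl":26,"of":75,"tj":75,"v":68,"wj":39}
Value at /dwb: 95

Answer: 95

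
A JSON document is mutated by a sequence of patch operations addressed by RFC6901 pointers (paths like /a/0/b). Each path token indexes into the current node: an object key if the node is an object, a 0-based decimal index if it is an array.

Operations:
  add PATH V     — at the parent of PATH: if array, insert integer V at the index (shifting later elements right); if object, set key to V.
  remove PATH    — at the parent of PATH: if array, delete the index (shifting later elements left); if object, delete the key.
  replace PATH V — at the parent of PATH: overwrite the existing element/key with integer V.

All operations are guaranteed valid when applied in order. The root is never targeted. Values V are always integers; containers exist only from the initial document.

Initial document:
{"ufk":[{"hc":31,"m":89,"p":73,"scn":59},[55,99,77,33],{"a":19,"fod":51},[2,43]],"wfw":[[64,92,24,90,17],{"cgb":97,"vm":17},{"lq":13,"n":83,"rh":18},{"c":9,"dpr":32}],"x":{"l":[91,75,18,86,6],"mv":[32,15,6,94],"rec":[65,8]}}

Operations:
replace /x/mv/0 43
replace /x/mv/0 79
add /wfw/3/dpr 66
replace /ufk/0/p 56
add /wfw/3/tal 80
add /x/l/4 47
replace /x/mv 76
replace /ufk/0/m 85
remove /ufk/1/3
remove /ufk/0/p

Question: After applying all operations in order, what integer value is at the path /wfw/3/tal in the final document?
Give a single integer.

After op 1 (replace /x/mv/0 43): {"ufk":[{"hc":31,"m":89,"p":73,"scn":59},[55,99,77,33],{"a":19,"fod":51},[2,43]],"wfw":[[64,92,24,90,17],{"cgb":97,"vm":17},{"lq":13,"n":83,"rh":18},{"c":9,"dpr":32}],"x":{"l":[91,75,18,86,6],"mv":[43,15,6,94],"rec":[65,8]}}
After op 2 (replace /x/mv/0 79): {"ufk":[{"hc":31,"m":89,"p":73,"scn":59},[55,99,77,33],{"a":19,"fod":51},[2,43]],"wfw":[[64,92,24,90,17],{"cgb":97,"vm":17},{"lq":13,"n":83,"rh":18},{"c":9,"dpr":32}],"x":{"l":[91,75,18,86,6],"mv":[79,15,6,94],"rec":[65,8]}}
After op 3 (add /wfw/3/dpr 66): {"ufk":[{"hc":31,"m":89,"p":73,"scn":59},[55,99,77,33],{"a":19,"fod":51},[2,43]],"wfw":[[64,92,24,90,17],{"cgb":97,"vm":17},{"lq":13,"n":83,"rh":18},{"c":9,"dpr":66}],"x":{"l":[91,75,18,86,6],"mv":[79,15,6,94],"rec":[65,8]}}
After op 4 (replace /ufk/0/p 56): {"ufk":[{"hc":31,"m":89,"p":56,"scn":59},[55,99,77,33],{"a":19,"fod":51},[2,43]],"wfw":[[64,92,24,90,17],{"cgb":97,"vm":17},{"lq":13,"n":83,"rh":18},{"c":9,"dpr":66}],"x":{"l":[91,75,18,86,6],"mv":[79,15,6,94],"rec":[65,8]}}
After op 5 (add /wfw/3/tal 80): {"ufk":[{"hc":31,"m":89,"p":56,"scn":59},[55,99,77,33],{"a":19,"fod":51},[2,43]],"wfw":[[64,92,24,90,17],{"cgb":97,"vm":17},{"lq":13,"n":83,"rh":18},{"c":9,"dpr":66,"tal":80}],"x":{"l":[91,75,18,86,6],"mv":[79,15,6,94],"rec":[65,8]}}
After op 6 (add /x/l/4 47): {"ufk":[{"hc":31,"m":89,"p":56,"scn":59},[55,99,77,33],{"a":19,"fod":51},[2,43]],"wfw":[[64,92,24,90,17],{"cgb":97,"vm":17},{"lq":13,"n":83,"rh":18},{"c":9,"dpr":66,"tal":80}],"x":{"l":[91,75,18,86,47,6],"mv":[79,15,6,94],"rec":[65,8]}}
After op 7 (replace /x/mv 76): {"ufk":[{"hc":31,"m":89,"p":56,"scn":59},[55,99,77,33],{"a":19,"fod":51},[2,43]],"wfw":[[64,92,24,90,17],{"cgb":97,"vm":17},{"lq":13,"n":83,"rh":18},{"c":9,"dpr":66,"tal":80}],"x":{"l":[91,75,18,86,47,6],"mv":76,"rec":[65,8]}}
After op 8 (replace /ufk/0/m 85): {"ufk":[{"hc":31,"m":85,"p":56,"scn":59},[55,99,77,33],{"a":19,"fod":51},[2,43]],"wfw":[[64,92,24,90,17],{"cgb":97,"vm":17},{"lq":13,"n":83,"rh":18},{"c":9,"dpr":66,"tal":80}],"x":{"l":[91,75,18,86,47,6],"mv":76,"rec":[65,8]}}
After op 9 (remove /ufk/1/3): {"ufk":[{"hc":31,"m":85,"p":56,"scn":59},[55,99,77],{"a":19,"fod":51},[2,43]],"wfw":[[64,92,24,90,17],{"cgb":97,"vm":17},{"lq":13,"n":83,"rh":18},{"c":9,"dpr":66,"tal":80}],"x":{"l":[91,75,18,86,47,6],"mv":76,"rec":[65,8]}}
After op 10 (remove /ufk/0/p): {"ufk":[{"hc":31,"m":85,"scn":59},[55,99,77],{"a":19,"fod":51},[2,43]],"wfw":[[64,92,24,90,17],{"cgb":97,"vm":17},{"lq":13,"n":83,"rh":18},{"c":9,"dpr":66,"tal":80}],"x":{"l":[91,75,18,86,47,6],"mv":76,"rec":[65,8]}}
Value at /wfw/3/tal: 80

Answer: 80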